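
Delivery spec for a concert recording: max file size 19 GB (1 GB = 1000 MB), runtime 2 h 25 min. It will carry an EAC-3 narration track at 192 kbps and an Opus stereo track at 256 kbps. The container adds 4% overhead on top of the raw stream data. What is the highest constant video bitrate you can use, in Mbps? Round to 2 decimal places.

Budget: 19 GB = 152000.0 Mb.
Stream payload after overhead: 152000.0 / 1.04 = 146153.8 Mb.
2 h 25 min = 145 min = 8700 s
Total bitrate budget: 146153.8 Mb / 8700 s = 16.799 Mbps.
Audio total: 192 + 256 = 448 kbps = 0.448 Mbps.
Video: 16.799 − 0.448 = 16.351 Mbps.

16.35 Mbps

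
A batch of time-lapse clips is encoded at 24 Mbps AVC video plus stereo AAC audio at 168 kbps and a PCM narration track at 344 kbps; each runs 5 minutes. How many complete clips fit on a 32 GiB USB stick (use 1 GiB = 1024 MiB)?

37

5 min = 300 s
Audio total: 168 + 344 = 512 kbps = 0.512 Mbps.
Total bitrate: 24.512 Mbps.
Per item: 24.512 Mbps × 300 s = 7,354 Mb = 919.2 MB.
Capacity: 32 GiB = 274,878 Mb; 37.38 items → 37 complete.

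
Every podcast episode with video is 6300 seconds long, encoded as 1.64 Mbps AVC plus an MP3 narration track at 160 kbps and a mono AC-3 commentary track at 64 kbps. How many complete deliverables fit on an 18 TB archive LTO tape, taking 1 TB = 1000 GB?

12262

Audio total: 160 + 64 = 224 kbps = 0.224 Mbps.
Total bitrate: 1.864 Mbps.
Per item: 1.864 Mbps × 6300 s = 11,743 Mb = 1,468 MB.
Capacity: 18 TB = 144,000,000 Mb; 12262.42 items → 12262 complete.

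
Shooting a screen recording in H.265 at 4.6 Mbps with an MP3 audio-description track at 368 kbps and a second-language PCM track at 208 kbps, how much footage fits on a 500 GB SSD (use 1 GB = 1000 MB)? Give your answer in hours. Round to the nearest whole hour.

Audio total: 368 + 208 = 576 kbps = 0.576 Mbps.
Total bitrate: 4.6 + 0.576 = 5.176 Mbps.
Capacity: 500 GB = 4,000,000 Mb.
Recording time: 4,000,000 / 5.176 = 772,798 s ≈ 215 hours.

215 hours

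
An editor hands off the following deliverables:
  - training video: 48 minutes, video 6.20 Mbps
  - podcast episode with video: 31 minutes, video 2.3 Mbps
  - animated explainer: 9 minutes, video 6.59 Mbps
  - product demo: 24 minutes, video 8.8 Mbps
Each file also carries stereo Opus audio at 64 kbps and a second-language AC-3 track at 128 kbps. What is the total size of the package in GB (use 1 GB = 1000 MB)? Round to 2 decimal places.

4.96 GB

Audio total: 64 + 128 = 192 kbps = 0.192 Mbps.
training video: 6.392 Mbps × 2880 s = 18409.0 Mb
podcast episode with video: 2.492 Mbps × 1860 s = 4635.1 Mb
animated explainer: 6.782 Mbps × 540 s = 3662.3 Mb
product demo: 8.992 Mbps × 1440 s = 12948.5 Mb
Total: 39654.8 Mb = 4956.9 MB.
= 4.957 GB.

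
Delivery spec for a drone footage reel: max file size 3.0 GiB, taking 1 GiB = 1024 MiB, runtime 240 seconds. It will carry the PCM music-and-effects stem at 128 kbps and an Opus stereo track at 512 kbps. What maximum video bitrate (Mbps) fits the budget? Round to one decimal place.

106.7 Mbps

Budget: 3.0 GiB = 25769.8 Mb.
Total bitrate budget: 25769.8 Mb / 240 s = 107.374 Mbps.
Audio total: 128 + 512 = 640 kbps = 0.640 Mbps.
Video: 107.374 − 0.640 = 106.734 Mbps.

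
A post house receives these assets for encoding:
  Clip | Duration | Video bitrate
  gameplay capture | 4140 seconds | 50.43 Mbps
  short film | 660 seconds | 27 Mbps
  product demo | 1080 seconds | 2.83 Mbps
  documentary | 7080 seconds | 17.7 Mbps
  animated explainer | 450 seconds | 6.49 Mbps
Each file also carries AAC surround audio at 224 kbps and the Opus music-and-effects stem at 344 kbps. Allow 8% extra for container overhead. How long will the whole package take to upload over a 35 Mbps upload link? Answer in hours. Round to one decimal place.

Audio total: 224 + 344 = 568 kbps = 0.568 Mbps.
gameplay capture: 50.998 Mbps × 4140 s × 1.08 = 228022.3 Mb
short film: 27.568 Mbps × 660 s × 1.08 = 19650.5 Mb
product demo: 3.398 Mbps × 1080 s × 1.08 = 3963.4 Mb
documentary: 18.268 Mbps × 7080 s × 1.08 = 139684.4 Mb
animated explainer: 7.058 Mbps × 450 s × 1.08 = 3430.2 Mb
Total: 394750.8 Mb = 49343.8 MB.
At 35 Mbps: 394750.8 / 35 = 11279 s ≈ 3.13 hours.

3.1 hours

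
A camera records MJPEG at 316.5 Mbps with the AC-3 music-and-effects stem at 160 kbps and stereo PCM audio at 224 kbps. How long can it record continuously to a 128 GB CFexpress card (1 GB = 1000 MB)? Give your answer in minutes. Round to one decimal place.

Audio total: 160 + 224 = 384 kbps = 0.384 Mbps.
Total bitrate: 316.5 + 0.384 = 316.884 Mbps.
Capacity: 128 GB = 1,024,000 Mb.
Recording time: 1,024,000 / 316.884 = 3,231 s ≈ 53.9 minutes.

53.9 minutes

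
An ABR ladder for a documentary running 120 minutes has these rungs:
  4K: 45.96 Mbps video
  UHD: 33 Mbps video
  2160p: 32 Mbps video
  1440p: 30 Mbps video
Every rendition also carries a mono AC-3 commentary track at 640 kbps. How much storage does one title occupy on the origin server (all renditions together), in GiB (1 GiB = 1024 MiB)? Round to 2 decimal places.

120 min = 7200 s
Audio: 640 kbps = 0.640 Mbps.
Sum of rendition bitrates: (45.96+0.640) + (33+0.640) + (32+0.640) + (30+0.640) = 143.520 Mbps.
× 7200 s = 1,033,344 Mb = 129,168 MB = 120.3 GiB.

120.30 GiB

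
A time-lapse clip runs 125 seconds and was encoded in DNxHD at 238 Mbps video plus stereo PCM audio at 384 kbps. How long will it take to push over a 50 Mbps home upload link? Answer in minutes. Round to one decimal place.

9.9 minutes

Audio: 384 kbps = 0.384 Mbps.
Total bitrate: 238.384 Mbps.
File: 238.384 Mbps × 125 s = 29798.0 Mb.
At 50 Mbps: 29798.0 / 50 = 596.0 s ≈ 9.93 minutes.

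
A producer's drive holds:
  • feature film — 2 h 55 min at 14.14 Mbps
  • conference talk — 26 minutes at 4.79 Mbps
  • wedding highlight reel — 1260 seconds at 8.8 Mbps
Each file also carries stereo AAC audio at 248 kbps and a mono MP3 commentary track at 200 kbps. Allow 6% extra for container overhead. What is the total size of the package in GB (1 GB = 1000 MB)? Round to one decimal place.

22.9 GB

Audio total: 248 + 200 = 448 kbps = 0.448 Mbps.
feature film: 14.588 Mbps × 10500 s × 1.06 = 162364.4 Mb
conference talk: 5.238 Mbps × 1560 s × 1.06 = 8661.6 Mb
wedding highlight reel: 9.248 Mbps × 1260 s × 1.06 = 12351.6 Mb
Total: 183377.6 Mb = 22922.2 MB.
= 22.92 GB.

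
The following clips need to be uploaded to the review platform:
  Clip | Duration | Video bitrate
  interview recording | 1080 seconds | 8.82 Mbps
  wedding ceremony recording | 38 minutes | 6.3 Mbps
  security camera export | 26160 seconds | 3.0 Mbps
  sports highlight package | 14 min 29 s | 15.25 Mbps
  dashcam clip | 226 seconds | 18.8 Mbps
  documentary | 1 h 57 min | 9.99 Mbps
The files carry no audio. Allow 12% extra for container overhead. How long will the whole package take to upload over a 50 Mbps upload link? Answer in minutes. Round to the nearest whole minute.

interview recording: 8.820 Mbps × 1080 s × 1.12 = 10668.7 Mb
wedding ceremony recording: 6.300 Mbps × 2280 s × 1.12 = 16087.7 Mb
security camera export: 3.000 Mbps × 26160 s × 1.12 = 87897.6 Mb
sports highlight package: 15.250 Mbps × 869 s × 1.12 = 14842.5 Mb
dashcam clip: 18.800 Mbps × 226 s × 1.12 = 4758.7 Mb
documentary: 9.990 Mbps × 7020 s × 1.12 = 78545.4 Mb
Total: 212800.5 Mb = 26600.1 MB.
At 50 Mbps: 212800.5 / 50 = 4256 s ≈ 70.9 minutes.

71 minutes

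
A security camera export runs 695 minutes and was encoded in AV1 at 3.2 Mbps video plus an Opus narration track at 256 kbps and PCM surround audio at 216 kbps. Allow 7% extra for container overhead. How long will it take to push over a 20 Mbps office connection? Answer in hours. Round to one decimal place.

2.3 hours

695 min = 41700 s
Audio total: 256 + 216 = 472 kbps = 0.472 Mbps.
Total bitrate: 3.672 Mbps.
File: 3.672 Mbps × 41700 s = 153122.4 Mb.
With 7% container overhead: ×1.07. → 163841.0 Mb.
At 20 Mbps: 163841.0 / 20 = 8192.0 s ≈ 2.28 hours.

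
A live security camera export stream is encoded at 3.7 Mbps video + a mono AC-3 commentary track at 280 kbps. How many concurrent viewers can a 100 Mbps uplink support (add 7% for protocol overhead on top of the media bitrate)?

Audio: 280 kbps = 0.280 Mbps.
Per-viewer media rate: 3.980 Mbps.
On the wire with 7% overhead: 4.259 Mbps.
100 Mbps = 100.0 Mbps; 100.0 / 4.259 = 23.48 → 23 viewers.

23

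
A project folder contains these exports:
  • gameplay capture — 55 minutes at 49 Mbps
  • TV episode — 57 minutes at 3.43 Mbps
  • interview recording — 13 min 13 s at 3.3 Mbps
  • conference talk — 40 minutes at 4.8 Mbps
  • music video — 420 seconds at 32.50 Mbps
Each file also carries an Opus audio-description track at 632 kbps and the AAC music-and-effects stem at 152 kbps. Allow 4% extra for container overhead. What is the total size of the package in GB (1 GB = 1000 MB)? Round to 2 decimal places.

Audio total: 632 + 152 = 784 kbps = 0.784 Mbps.
gameplay capture: 49.784 Mbps × 3300 s × 1.04 = 170858.7 Mb
TV episode: 4.214 Mbps × 3420 s × 1.04 = 14988.4 Mb
interview recording: 4.084 Mbps × 793 s × 1.04 = 3368.2 Mb
conference talk: 5.584 Mbps × 2400 s × 1.04 = 13937.7 Mb
music video: 33.284 Mbps × 420 s × 1.04 = 14538.5 Mb
Total: 217691.3 Mb = 27211.4 MB.
= 27.21 GB.

27.21 GB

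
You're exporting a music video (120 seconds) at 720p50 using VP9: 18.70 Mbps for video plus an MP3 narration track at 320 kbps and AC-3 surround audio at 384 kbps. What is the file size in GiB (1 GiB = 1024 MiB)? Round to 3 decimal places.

Audio total: 320 + 384 = 704 kbps = 0.704 Mbps.
Total bitrate: 18.70 + 0.704 = 19.404 Mbps.
Stream data: 19.404 Mbps × 120 s = 2328.5 Mb.
2,328 Mb = 291,060,000 bytes ÷ 1,073,741,824 = 0.2711 GiB.

0.271 GiB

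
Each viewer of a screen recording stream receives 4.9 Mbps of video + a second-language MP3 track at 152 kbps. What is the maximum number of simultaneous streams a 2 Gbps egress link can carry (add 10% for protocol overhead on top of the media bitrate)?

Audio: 152 kbps = 0.152 Mbps.
Per-viewer media rate: 5.052 Mbps.
On the wire with 10% overhead: 5.557 Mbps.
2 Gbps = 2,000 Mbps; 2,000 / 5.557 = 359.89 → 359 viewers.

359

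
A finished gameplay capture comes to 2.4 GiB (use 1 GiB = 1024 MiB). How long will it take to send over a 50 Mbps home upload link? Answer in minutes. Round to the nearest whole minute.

File: 2.4 GiB = 20615.8 Mb.
At 50 Mbps: 20615.8 / 50 = 412.3 s ≈ 6.87 minutes.

7 minutes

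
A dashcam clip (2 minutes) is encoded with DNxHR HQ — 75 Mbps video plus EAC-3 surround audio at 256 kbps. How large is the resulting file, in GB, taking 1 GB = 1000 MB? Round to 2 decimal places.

2 min = 120 s
Audio: 256 kbps = 0.256 Mbps.
Total bitrate: 75 + 0.256 = 75.256 Mbps.
Stream data: 75.256 Mbps × 120 s = 9030.7 Mb.
9,031 Mb ÷ 8 = 1,129 MB → 1.129 GB.

1.13 GB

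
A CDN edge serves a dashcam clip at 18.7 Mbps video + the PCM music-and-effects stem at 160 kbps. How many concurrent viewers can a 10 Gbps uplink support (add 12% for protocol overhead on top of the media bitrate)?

473

Audio: 160 kbps = 0.160 Mbps.
Per-viewer media rate: 18.860 Mbps.
On the wire with 12% overhead: 21.123 Mbps.
10 Gbps = 10,000 Mbps; 10,000 / 21.123 = 473.41 → 473 viewers.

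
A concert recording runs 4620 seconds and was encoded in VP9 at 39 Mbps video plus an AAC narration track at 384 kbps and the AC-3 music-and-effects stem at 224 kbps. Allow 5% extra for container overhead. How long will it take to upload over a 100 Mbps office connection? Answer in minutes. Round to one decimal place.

Audio total: 384 + 224 = 608 kbps = 0.608 Mbps.
Total bitrate: 39.608 Mbps.
File: 39.608 Mbps × 4620 s = 182989.0 Mb.
With 5% container overhead: ×1.05. → 192138.4 Mb.
At 100 Mbps: 192138.4 / 100 = 1921.4 s ≈ 32 minutes.

32.0 minutes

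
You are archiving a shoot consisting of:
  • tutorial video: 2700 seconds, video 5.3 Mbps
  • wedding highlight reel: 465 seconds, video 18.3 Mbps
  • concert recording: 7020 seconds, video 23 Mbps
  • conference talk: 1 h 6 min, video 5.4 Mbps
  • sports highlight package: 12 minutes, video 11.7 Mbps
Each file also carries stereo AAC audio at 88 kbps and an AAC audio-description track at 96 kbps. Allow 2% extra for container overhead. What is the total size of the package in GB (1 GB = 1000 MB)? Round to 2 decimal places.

Audio total: 88 + 96 = 184 kbps = 0.184 Mbps.
tutorial video: 5.484 Mbps × 2700 s × 1.02 = 15102.9 Mb
wedding highlight reel: 18.484 Mbps × 465 s × 1.02 = 8767.0 Mb
concert recording: 23.184 Mbps × 7020 s × 1.02 = 166006.7 Mb
conference talk: 5.584 Mbps × 3960 s × 1.02 = 22554.9 Mb
sports highlight package: 11.884 Mbps × 720 s × 1.02 = 8727.6 Mb
Total: 221159.1 Mb = 27644.9 MB.
= 27.64 GB.

27.64 GB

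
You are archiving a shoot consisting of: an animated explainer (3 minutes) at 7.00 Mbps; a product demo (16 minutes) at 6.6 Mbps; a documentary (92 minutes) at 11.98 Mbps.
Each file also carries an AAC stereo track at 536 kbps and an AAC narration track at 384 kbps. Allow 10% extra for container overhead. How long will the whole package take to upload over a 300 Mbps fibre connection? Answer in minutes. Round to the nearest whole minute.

5 minutes

Audio total: 536 + 384 = 920 kbps = 0.920 Mbps.
animated explainer: 7.920 Mbps × 180 s × 1.10 = 1568.2 Mb
product demo: 7.520 Mbps × 960 s × 1.10 = 7941.1 Mb
documentary: 12.900 Mbps × 5520 s × 1.10 = 78328.8 Mb
Total: 87838.1 Mb = 10979.8 MB.
At 300 Mbps: 87838.1 / 300 = 293 s ≈ 4.88 minutes.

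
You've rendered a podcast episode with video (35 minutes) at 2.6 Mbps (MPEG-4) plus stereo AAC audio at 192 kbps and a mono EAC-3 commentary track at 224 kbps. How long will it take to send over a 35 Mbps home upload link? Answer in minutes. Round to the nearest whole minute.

3 minutes

35 min = 2100 s
Audio total: 192 + 224 = 416 kbps = 0.416 Mbps.
Total bitrate: 3.016 Mbps.
File: 3.016 Mbps × 2100 s = 6333.6 Mb.
At 35 Mbps: 6333.6 / 35 = 181.0 s ≈ 3.02 minutes.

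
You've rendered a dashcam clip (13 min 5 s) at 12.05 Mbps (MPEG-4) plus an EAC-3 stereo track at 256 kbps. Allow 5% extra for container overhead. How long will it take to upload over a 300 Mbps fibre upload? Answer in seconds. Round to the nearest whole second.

13 min 5 s = 785 s
Audio: 256 kbps = 0.256 Mbps.
Total bitrate: 12.306 Mbps.
File: 12.306 Mbps × 785 s = 9660.2 Mb.
With 5% container overhead: ×1.05. → 10143.2 Mb.
At 300 Mbps: 10143.2 / 300 = 33.8 s ≈ 33.8 seconds.

34 seconds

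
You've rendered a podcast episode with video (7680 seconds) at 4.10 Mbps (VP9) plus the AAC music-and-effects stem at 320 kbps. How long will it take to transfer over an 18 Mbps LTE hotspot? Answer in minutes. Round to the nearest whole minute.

31 minutes

Audio: 320 kbps = 0.320 Mbps.
Total bitrate: 4.420 Mbps.
File: 4.420 Mbps × 7680 s = 33945.6 Mb.
At 18 Mbps: 33945.6 / 18 = 1885.9 s ≈ 31.4 minutes.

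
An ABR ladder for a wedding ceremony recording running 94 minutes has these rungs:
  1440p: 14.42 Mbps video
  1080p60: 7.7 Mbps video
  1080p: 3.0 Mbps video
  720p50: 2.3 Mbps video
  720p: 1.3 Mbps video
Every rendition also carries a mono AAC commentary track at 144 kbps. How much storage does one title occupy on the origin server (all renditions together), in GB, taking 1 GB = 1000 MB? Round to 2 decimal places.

94 min = 5640 s
Audio: 144 kbps = 0.144 Mbps.
Sum of rendition bitrates: (14.42+0.144) + (7.7+0.144) + (3.0+0.144) + (2.3+0.144) + (1.3+0.144) = 29.440 Mbps.
× 5640 s = 166,042 Mb = 20,755 MB = 20.76 GB.

20.76 GB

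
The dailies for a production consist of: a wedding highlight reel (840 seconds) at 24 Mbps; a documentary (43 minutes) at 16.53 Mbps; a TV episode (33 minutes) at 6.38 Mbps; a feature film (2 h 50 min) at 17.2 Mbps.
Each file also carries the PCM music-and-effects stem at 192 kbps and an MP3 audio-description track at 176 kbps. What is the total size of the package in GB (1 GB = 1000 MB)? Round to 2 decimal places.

32.08 GB

Audio total: 192 + 176 = 368 kbps = 0.368 Mbps.
wedding highlight reel: 24.368 Mbps × 840 s = 20469.1 Mb
documentary: 16.898 Mbps × 2580 s = 43596.8 Mb
TV episode: 6.748 Mbps × 1980 s = 13361.0 Mb
feature film: 17.568 Mbps × 10200 s = 179193.6 Mb
Total: 256620.6 Mb = 32077.6 MB.
= 32.08 GB.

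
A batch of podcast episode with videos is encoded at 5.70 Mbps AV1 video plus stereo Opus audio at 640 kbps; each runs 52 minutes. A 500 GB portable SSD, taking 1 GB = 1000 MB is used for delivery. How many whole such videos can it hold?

52 min = 3120 s
Audio: 640 kbps = 0.640 Mbps.
Total bitrate: 6.340 Mbps.
Per item: 6.340 Mbps × 3120 s = 19,781 Mb = 2,473 MB.
Capacity: 500 GB = 4,000,000 Mb; 202.22 items → 202 complete.

202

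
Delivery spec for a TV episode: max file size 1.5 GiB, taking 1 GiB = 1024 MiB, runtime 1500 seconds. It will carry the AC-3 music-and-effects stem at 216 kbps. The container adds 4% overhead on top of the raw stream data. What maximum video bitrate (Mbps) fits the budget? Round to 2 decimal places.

8.04 Mbps

Budget: 1.5 GiB = 12884.9 Mb.
Stream payload after overhead: 12884.9 / 1.04 = 12389.3 Mb.
Total bitrate budget: 12389.3 Mb / 1500 s = 8.260 Mbps.
Audio: 216 kbps = 0.216 Mbps.
Video: 8.260 − 0.216 = 8.044 Mbps.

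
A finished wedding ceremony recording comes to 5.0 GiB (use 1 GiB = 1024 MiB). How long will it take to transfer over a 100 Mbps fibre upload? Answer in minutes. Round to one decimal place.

File: 5.0 GiB = 42949.7 Mb.
At 100 Mbps: 42949.7 / 100 = 429.5 s ≈ 7.16 minutes.

7.2 minutes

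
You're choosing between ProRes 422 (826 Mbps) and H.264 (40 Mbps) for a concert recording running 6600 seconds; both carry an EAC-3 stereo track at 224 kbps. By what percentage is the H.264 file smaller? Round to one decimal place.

95.1%

Audio: 224 kbps = 0.224 Mbps.
ProRes 422: 826.224 Mbps × 6600 s = 5453078.4 Mb = 681.635 GB.
H.264: 40.224 Mbps × 6600 s = 265478.4 Mb = 33.185 GB.
Reduction: (1 − 33.185/681.635) × 100 = 95.13%.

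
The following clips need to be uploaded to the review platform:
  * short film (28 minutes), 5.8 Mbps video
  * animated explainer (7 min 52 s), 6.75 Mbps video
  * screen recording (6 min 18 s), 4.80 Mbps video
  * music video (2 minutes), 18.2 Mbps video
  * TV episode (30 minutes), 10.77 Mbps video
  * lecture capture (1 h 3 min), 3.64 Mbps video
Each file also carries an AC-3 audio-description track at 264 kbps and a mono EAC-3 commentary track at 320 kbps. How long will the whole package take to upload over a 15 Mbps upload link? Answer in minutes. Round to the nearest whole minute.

Audio total: 264 + 320 = 584 kbps = 0.584 Mbps.
short film: 6.384 Mbps × 1680 s = 10725.1 Mb
animated explainer: 7.334 Mbps × 472 s = 3461.6 Mb
screen recording: 5.384 Mbps × 378 s = 2035.2 Mb
music video: 18.784 Mbps × 120 s = 2254.1 Mb
TV episode: 11.354 Mbps × 1800 s = 20437.2 Mb
lecture capture: 4.224 Mbps × 3780 s = 15966.7 Mb
Total: 54879.9 Mb = 6860.0 MB.
At 15 Mbps: 54879.9 / 15 = 3659 s ≈ 61 minutes.

61 minutes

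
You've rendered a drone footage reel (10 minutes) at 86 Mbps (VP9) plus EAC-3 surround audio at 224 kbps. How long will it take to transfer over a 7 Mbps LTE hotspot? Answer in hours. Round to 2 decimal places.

2.05 hours

10 min = 600 s
Audio: 224 kbps = 0.224 Mbps.
Total bitrate: 86.224 Mbps.
File: 86.224 Mbps × 600 s = 51734.4 Mb.
At 7 Mbps: 51734.4 / 7 = 7390.6 s ≈ 2.05 hours.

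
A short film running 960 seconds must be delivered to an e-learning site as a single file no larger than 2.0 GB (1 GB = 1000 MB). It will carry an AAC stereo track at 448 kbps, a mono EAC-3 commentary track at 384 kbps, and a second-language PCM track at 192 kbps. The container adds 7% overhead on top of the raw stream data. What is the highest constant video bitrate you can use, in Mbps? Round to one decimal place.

14.6 Mbps

Budget: 2.0 GB = 16000.0 Mb.
Stream payload after overhead: 16000.0 / 1.07 = 14953.3 Mb.
Total bitrate budget: 14953.3 Mb / 960 s = 15.576 Mbps.
Audio total: 448 + 384 + 192 = 1024 kbps = 1.024 Mbps.
Video: 15.576 − 1.024 = 14.552 Mbps.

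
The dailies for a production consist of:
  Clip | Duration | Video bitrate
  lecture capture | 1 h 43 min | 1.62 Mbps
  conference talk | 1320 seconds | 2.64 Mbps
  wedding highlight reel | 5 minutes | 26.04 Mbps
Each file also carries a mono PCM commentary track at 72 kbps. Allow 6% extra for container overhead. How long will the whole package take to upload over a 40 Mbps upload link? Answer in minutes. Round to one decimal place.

Audio: 72 kbps = 0.072 Mbps.
lecture capture: 1.692 Mbps × 6180 s × 1.06 = 11084.0 Mb
conference talk: 2.712 Mbps × 1320 s × 1.06 = 3794.6 Mb
wedding highlight reel: 26.112 Mbps × 300 s × 1.06 = 8303.6 Mb
Total: 23182.2 Mb = 2897.8 MB.
At 40 Mbps: 23182.2 / 40 = 580 s ≈ 9.66 minutes.

9.7 minutes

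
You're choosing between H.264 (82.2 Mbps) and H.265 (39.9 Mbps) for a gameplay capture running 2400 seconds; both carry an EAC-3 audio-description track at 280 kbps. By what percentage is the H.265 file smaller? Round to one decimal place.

51.3%

Audio: 280 kbps = 0.280 Mbps.
H.264: 82.480 Mbps × 2400 s = 197952.0 Mb = 24.744 GB.
H.265: 40.180 Mbps × 2400 s = 96432.0 Mb = 12.054 GB.
Reduction: (1 − 12.054/24.744) × 100 = 51.29%.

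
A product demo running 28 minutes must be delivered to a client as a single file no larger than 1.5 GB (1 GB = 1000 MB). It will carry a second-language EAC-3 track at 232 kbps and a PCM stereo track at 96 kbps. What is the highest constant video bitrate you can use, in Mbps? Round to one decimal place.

Budget: 1.5 GB = 12000.0 Mb.
28 min = 1680 s
Total bitrate budget: 12000.0 Mb / 1680 s = 7.143 Mbps.
Audio total: 232 + 96 = 328 kbps = 0.328 Mbps.
Video: 7.143 − 0.328 = 6.815 Mbps.

6.8 Mbps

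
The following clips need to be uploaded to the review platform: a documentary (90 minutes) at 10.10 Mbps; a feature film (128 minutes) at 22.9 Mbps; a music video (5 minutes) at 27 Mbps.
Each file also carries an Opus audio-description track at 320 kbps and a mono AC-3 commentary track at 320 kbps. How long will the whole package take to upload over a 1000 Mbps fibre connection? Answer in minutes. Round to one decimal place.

4.1 minutes

Audio total: 320 + 320 = 640 kbps = 0.640 Mbps.
documentary: 10.740 Mbps × 5400 s = 57996.0 Mb
feature film: 23.540 Mbps × 7680 s = 180787.2 Mb
music video: 27.640 Mbps × 300 s = 8292.0 Mb
Total: 247075.2 Mb = 30884.4 MB.
At 1000 Mbps: 247075.2 / 1000 = 247 s ≈ 4.12 minutes.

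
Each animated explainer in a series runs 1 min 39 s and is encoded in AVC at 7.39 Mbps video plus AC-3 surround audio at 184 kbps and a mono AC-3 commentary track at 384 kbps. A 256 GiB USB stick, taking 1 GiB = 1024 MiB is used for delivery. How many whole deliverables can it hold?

2791

1 min 39 s = 99 s
Audio total: 184 + 384 = 568 kbps = 0.568 Mbps.
Total bitrate: 7.958 Mbps.
Per item: 7.958 Mbps × 99 s = 787.8 Mb = 98.48 MB.
Capacity: 256 GiB = 2,199,023 Mb; 2791.20 items → 2791 complete.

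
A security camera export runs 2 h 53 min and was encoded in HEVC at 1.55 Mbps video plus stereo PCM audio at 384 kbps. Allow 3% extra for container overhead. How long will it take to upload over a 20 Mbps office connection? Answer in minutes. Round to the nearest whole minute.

17 minutes

2 h 53 min = 173 min = 10380 s
Audio: 384 kbps = 0.384 Mbps.
Total bitrate: 1.934 Mbps.
File: 1.934 Mbps × 10380 s = 20074.9 Mb.
With 3% container overhead: ×1.03. → 20677.2 Mb.
At 20 Mbps: 20677.2 / 20 = 1033.9 s ≈ 17.2 minutes.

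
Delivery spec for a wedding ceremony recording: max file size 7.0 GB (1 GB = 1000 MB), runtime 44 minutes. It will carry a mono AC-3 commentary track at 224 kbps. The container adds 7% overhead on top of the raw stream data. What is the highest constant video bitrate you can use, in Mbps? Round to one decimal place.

19.6 Mbps

Budget: 7.0 GB = 56000.0 Mb.
Stream payload after overhead: 56000.0 / 1.07 = 52336.4 Mb.
44 min = 2640 s
Total bitrate budget: 52336.4 Mb / 2640 s = 19.824 Mbps.
Audio: 224 kbps = 0.224 Mbps.
Video: 19.824 − 0.224 = 19.600 Mbps.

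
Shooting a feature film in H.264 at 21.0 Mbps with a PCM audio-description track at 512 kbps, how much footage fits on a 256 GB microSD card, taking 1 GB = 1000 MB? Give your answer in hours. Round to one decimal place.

26.4 hours

Audio: 512 kbps = 0.512 Mbps.
Total bitrate: 21.0 + 0.512 = 21.512 Mbps.
Capacity: 256 GB = 2,048,000 Mb.
Recording time: 2,048,000 / 21.512 = 95,203 s ≈ 26.4 hours.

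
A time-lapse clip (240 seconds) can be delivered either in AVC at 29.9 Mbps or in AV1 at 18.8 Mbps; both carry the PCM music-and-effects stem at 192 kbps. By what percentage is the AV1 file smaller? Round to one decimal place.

Audio: 192 kbps = 0.192 Mbps.
AVC: 30.092 Mbps × 240 s = 7222.1 Mb = 0.841 GiB.
AV1: 18.992 Mbps × 240 s = 4558.1 Mb = 0.531 GiB.
Reduction: (1 − 0.531/0.841) × 100 = 36.89%.

36.9%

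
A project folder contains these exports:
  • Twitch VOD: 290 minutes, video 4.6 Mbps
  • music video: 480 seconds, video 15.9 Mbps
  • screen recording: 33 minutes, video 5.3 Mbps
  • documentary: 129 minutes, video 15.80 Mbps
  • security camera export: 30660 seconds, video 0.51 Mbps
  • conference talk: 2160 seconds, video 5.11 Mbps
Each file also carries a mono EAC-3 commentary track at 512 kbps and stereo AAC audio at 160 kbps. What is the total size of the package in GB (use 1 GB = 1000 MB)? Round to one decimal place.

36.0 GB

Audio total: 512 + 160 = 672 kbps = 0.672 Mbps.
Twitch VOD: 5.272 Mbps × 17400 s = 91732.8 Mb
music video: 16.572 Mbps × 480 s = 7954.6 Mb
screen recording: 5.972 Mbps × 1980 s = 11824.6 Mb
documentary: 16.472 Mbps × 7740 s = 127493.3 Mb
security camera export: 1.182 Mbps × 30660 s = 36240.1 Mb
conference talk: 5.782 Mbps × 2160 s = 12489.1 Mb
Total: 287734.4 Mb = 35966.8 MB.
= 35.97 GB.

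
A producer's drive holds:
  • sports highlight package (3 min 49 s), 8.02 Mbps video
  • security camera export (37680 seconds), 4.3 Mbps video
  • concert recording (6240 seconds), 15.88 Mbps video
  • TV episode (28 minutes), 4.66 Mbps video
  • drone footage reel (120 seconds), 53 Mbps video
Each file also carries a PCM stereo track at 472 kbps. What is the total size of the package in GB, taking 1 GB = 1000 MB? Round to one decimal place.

37.4 GB

Audio: 472 kbps = 0.472 Mbps.
sports highlight package: 8.492 Mbps × 229 s = 1944.7 Mb
security camera export: 4.772 Mbps × 37680 s = 179809.0 Mb
concert recording: 16.352 Mbps × 6240 s = 102036.5 Mb
TV episode: 5.132 Mbps × 1680 s = 8621.8 Mb
drone footage reel: 53.472 Mbps × 120 s = 6416.6 Mb
Total: 298828.5 Mb = 37353.6 MB.
= 37.35 GB.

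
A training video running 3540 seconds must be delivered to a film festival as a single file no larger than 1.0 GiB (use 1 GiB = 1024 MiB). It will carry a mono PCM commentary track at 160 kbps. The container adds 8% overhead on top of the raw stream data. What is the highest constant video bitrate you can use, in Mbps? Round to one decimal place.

Budget: 1.0 GiB = 8589.9 Mb.
Stream payload after overhead: 8589.9 / 1.08 = 7953.6 Mb.
Total bitrate budget: 7953.6 Mb / 3540 s = 2.247 Mbps.
Audio: 160 kbps = 0.160 Mbps.
Video: 2.247 − 0.160 = 2.087 Mbps.

2.1 Mbps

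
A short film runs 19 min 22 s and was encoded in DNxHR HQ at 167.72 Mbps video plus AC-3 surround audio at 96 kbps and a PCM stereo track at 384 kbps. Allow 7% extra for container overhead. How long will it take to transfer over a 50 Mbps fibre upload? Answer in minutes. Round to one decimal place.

69.7 minutes

19 min 22 s = 1162 s
Audio total: 96 + 384 = 480 kbps = 0.480 Mbps.
Total bitrate: 168.200 Mbps.
File: 168.200 Mbps × 1162 s = 195448.4 Mb.
With 7% container overhead: ×1.07. → 209129.8 Mb.
At 50 Mbps: 209129.8 / 50 = 4182.6 s ≈ 69.7 minutes.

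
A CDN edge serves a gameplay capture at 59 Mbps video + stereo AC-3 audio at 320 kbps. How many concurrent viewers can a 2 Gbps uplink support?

Audio: 320 kbps = 0.320 Mbps.
Per-viewer media rate: 59.320 Mbps.
2 Gbps = 2,000 Mbps; 2,000 / 59.320 = 33.72 → 33 viewers.

33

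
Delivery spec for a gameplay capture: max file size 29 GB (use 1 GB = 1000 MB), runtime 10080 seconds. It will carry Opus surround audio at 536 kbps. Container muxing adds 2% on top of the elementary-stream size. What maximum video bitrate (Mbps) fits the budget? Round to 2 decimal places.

Budget: 29 GB = 232000.0 Mb.
Stream payload after overhead: 232000.0 / 1.02 = 227451.0 Mb.
Total bitrate budget: 227451.0 Mb / 10080 s = 22.565 Mbps.
Audio: 536 kbps = 0.536 Mbps.
Video: 22.565 − 0.536 = 22.029 Mbps.

22.03 Mbps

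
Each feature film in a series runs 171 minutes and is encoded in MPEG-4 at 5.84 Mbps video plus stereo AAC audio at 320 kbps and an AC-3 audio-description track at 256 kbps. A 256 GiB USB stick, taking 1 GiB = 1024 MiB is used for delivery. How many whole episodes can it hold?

171 min = 10260 s
Audio total: 320 + 256 = 576 kbps = 0.576 Mbps.
Total bitrate: 6.416 Mbps.
Per item: 6.416 Mbps × 10260 s = 65,828 Mb = 8,229 MB.
Capacity: 256 GiB = 2,199,023 Mb; 33.41 items → 33 complete.

33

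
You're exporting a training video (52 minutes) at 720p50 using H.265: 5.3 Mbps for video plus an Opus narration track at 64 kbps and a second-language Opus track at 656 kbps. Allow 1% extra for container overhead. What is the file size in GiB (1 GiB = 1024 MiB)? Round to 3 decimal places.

52 min = 3120 s
Audio total: 64 + 656 = 720 kbps = 0.720 Mbps.
Total bitrate: 5.3 + 0.720 = 6.020 Mbps.
Stream data: 6.020 Mbps × 3120 s = 18782.4 Mb.
With 1% container overhead: ×1.01.
18,970 Mb = 2,371,278,000 bytes ÷ 1,073,741,824 = 2.208 GiB.

2.208 GiB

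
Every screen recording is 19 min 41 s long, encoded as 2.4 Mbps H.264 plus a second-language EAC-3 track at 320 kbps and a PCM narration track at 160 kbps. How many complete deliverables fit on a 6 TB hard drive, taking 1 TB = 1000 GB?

14112

19 min 41 s = 1181 s
Audio total: 320 + 160 = 480 kbps = 0.480 Mbps.
Total bitrate: 2.880 Mbps.
Per item: 2.880 Mbps × 1181 s = 3,401 Mb = 425.2 MB.
Capacity: 6 TB = 48,000,000 Mb; 14112.33 items → 14112 complete.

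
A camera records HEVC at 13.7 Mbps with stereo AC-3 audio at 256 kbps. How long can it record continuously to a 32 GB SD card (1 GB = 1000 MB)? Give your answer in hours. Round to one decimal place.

Audio: 256 kbps = 0.256 Mbps.
Total bitrate: 13.7 + 0.256 = 13.956 Mbps.
Capacity: 32 GB = 256,000 Mb.
Recording time: 256,000 / 13.956 = 18,343 s ≈ 5.10 hours.

5.1 hours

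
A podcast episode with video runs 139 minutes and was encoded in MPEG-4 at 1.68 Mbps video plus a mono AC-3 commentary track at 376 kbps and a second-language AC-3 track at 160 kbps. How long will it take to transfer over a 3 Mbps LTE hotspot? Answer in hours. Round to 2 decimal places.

139 min = 8340 s
Audio total: 376 + 160 = 536 kbps = 0.536 Mbps.
Total bitrate: 2.216 Mbps.
File: 2.216 Mbps × 8340 s = 18481.4 Mb.
At 3 Mbps: 18481.4 / 3 = 6160.5 s ≈ 1.71 hours.

1.71 hours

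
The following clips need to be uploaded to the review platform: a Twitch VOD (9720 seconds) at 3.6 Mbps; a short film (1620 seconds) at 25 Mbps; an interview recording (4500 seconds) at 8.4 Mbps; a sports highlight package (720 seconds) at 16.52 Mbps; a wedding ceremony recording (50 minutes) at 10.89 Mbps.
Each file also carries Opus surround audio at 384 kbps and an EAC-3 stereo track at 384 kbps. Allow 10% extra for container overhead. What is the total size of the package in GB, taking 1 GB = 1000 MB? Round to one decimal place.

23.8 GB

Audio total: 384 + 384 = 768 kbps = 0.768 Mbps.
Twitch VOD: 4.368 Mbps × 9720 s × 1.10 = 46702.7 Mb
short film: 25.768 Mbps × 1620 s × 1.10 = 45918.6 Mb
interview recording: 9.168 Mbps × 4500 s × 1.10 = 45381.6 Mb
sports highlight package: 17.288 Mbps × 720 s × 1.10 = 13692.1 Mb
wedding ceremony recording: 11.658 Mbps × 3000 s × 1.10 = 38471.4 Mb
Total: 190166.3 Mb = 23770.8 MB.
= 23.77 GB.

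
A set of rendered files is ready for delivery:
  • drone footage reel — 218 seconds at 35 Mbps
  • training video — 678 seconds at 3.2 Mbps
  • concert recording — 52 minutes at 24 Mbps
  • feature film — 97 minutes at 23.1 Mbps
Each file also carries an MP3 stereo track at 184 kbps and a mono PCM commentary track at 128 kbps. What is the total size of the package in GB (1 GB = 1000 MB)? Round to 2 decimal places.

27.77 GB

Audio total: 184 + 128 = 312 kbps = 0.312 Mbps.
drone footage reel: 35.312 Mbps × 218 s = 7698.0 Mb
training video: 3.512 Mbps × 678 s = 2381.1 Mb
concert recording: 24.312 Mbps × 3120 s = 75853.4 Mb
feature film: 23.412 Mbps × 5820 s = 136257.8 Mb
Total: 222190.4 Mb = 27773.8 MB.
= 27.77 GB.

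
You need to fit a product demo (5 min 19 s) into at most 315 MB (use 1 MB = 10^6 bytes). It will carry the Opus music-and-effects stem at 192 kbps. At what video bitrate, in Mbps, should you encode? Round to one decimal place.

7.7 Mbps

Budget: 315 MB = 2520.0 Mb.
5 min 19 s = 319 s
Total bitrate budget: 2520.0 Mb / 319 s = 7.900 Mbps.
Audio: 192 kbps = 0.192 Mbps.
Video: 7.900 − 0.192 = 7.708 Mbps.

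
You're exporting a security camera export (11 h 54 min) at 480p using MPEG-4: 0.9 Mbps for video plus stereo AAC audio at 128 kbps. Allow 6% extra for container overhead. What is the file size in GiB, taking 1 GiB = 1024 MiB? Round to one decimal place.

5.4 GiB

11 h 54 min = 714 min = 42840 s
Audio: 128 kbps = 0.128 Mbps.
Total bitrate: 0.9 + 0.128 = 1.028 Mbps.
Stream data: 1.028 Mbps × 42840 s = 44039.5 Mb.
With 6% container overhead: ×1.06.
46,682 Mb = 5,835,236,400 bytes ÷ 1,073,741,824 = 5.434 GiB.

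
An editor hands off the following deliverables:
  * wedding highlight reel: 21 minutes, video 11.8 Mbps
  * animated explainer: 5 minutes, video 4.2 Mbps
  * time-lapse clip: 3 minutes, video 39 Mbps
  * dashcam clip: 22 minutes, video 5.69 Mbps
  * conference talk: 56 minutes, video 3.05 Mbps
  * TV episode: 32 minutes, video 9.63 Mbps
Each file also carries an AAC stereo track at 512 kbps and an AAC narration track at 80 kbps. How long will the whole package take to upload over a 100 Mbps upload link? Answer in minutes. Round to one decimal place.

Audio total: 512 + 80 = 592 kbps = 0.592 Mbps.
wedding highlight reel: 12.392 Mbps × 1260 s = 15613.9 Mb
animated explainer: 4.792 Mbps × 300 s = 1437.6 Mb
time-lapse clip: 39.592 Mbps × 180 s = 7126.6 Mb
dashcam clip: 6.282 Mbps × 1320 s = 8292.2 Mb
conference talk: 3.642 Mbps × 3360 s = 12237.1 Mb
TV episode: 10.222 Mbps × 1920 s = 19626.2 Mb
Total: 64333.7 Mb = 8041.7 MB.
At 100 Mbps: 64333.7 / 100 = 643 s ≈ 10.7 minutes.

10.7 minutes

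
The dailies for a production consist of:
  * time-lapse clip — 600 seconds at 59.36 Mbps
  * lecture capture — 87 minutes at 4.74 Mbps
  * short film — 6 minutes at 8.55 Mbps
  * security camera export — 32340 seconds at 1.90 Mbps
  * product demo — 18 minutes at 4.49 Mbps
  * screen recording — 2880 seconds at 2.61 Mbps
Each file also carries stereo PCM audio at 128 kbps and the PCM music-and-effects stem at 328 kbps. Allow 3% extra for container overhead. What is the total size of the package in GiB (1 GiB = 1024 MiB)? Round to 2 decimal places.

Audio total: 128 + 328 = 456 kbps = 0.456 Mbps.
time-lapse clip: 59.816 Mbps × 600 s × 1.03 = 36966.3 Mb
lecture capture: 5.196 Mbps × 5220 s × 1.03 = 27936.8 Mb
short film: 9.006 Mbps × 360 s × 1.03 = 3339.4 Mb
security camera export: 2.356 Mbps × 32340 s × 1.03 = 78478.8 Mb
product demo: 4.946 Mbps × 1080 s × 1.03 = 5501.9 Mb
screen recording: 3.066 Mbps × 2880 s × 1.03 = 9095.0 Mb
Total: 161318.3 Mb = 20164.8 MB.
= 18.78 GiB.

18.78 GiB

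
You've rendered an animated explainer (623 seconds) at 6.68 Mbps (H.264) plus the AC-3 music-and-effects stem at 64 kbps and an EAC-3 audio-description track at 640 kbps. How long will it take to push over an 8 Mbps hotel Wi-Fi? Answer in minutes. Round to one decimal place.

9.6 minutes

Audio total: 64 + 640 = 704 kbps = 0.704 Mbps.
Total bitrate: 7.384 Mbps.
File: 7.384 Mbps × 623 s = 4600.2 Mb.
At 8 Mbps: 4600.2 / 8 = 575.0 s ≈ 9.58 minutes.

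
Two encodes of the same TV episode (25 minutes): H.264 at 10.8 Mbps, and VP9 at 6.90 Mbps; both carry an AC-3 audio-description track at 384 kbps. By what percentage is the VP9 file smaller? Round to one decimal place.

34.9%

25 min = 1500 s
Audio: 384 kbps = 0.384 Mbps.
H.264: 11.184 Mbps × 1500 s = 16776.0 Mb = 2.097 GB.
VP9: 7.284 Mbps × 1500 s = 10926.0 Mb = 1.366 GB.
Reduction: (1 − 1.366/2.097) × 100 = 34.87%.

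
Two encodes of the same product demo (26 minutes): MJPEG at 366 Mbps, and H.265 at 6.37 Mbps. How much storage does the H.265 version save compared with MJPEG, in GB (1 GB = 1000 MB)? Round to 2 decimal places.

70.13 GB

26 min = 1560 s
MJPEG: 366.000 Mbps × 1560 s = 570960.0 Mb = 71.370 GB.
H.265: 6.370 Mbps × 1560 s = 9937.2 Mb = 1.242 GB.
Saving: 71.370 − 1.242 = 70.128 GB.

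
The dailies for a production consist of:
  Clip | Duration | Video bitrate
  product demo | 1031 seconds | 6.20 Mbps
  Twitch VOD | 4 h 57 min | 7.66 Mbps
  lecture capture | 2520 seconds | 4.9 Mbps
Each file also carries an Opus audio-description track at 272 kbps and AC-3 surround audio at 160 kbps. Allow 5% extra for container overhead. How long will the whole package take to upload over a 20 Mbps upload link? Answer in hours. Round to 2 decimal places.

Audio total: 272 + 160 = 432 kbps = 0.432 Mbps.
product demo: 6.632 Mbps × 1031 s × 1.05 = 7179.5 Mb
Twitch VOD: 8.092 Mbps × 17820 s × 1.05 = 151409.4 Mb
lecture capture: 5.332 Mbps × 2520 s × 1.05 = 14108.5 Mb
Total: 172697.4 Mb = 21587.2 MB.
At 20 Mbps: 172697.4 / 20 = 8635 s ≈ 2.4 hours.

2.40 hours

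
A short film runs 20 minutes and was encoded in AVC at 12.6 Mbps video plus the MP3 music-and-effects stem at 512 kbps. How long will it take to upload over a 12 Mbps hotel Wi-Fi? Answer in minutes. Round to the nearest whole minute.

20 min = 1200 s
Audio: 512 kbps = 0.512 Mbps.
Total bitrate: 13.112 Mbps.
File: 13.112 Mbps × 1200 s = 15734.4 Mb.
At 12 Mbps: 15734.4 / 12 = 1311.2 s ≈ 21.9 minutes.

22 minutes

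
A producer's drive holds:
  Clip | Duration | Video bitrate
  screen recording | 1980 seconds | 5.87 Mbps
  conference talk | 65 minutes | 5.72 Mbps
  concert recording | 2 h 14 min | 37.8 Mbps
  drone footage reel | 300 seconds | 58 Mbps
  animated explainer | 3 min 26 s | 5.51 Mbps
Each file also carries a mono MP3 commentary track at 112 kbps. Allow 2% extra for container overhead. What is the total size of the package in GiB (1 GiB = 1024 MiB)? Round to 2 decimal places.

Audio: 112 kbps = 0.112 Mbps.
screen recording: 5.982 Mbps × 1980 s × 1.02 = 12081.2 Mb
conference talk: 5.832 Mbps × 3900 s × 1.02 = 23199.7 Mb
concert recording: 37.912 Mbps × 8040 s × 1.02 = 310908.7 Mb
drone footage reel: 58.112 Mbps × 300 s × 1.02 = 17782.3 Mb
animated explainer: 5.622 Mbps × 206 s × 1.02 = 1181.3 Mb
Total: 365153.2 Mb = 45644.2 MB.
= 42.51 GiB.

42.51 GiB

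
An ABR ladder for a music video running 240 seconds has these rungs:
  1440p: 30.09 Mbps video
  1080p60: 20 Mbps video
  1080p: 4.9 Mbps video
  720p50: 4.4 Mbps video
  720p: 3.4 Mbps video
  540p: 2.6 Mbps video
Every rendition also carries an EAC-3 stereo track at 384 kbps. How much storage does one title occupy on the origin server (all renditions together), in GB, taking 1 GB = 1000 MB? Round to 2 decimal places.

Audio: 384 kbps = 0.384 Mbps.
Sum of rendition bitrates: (30.09+0.384) + (20+0.384) + (4.9+0.384) + (4.4+0.384) + (3.4+0.384) + (2.6+0.384) = 67.694 Mbps.
× 240 s = 16,247 Mb = 2,031 MB = 2.031 GB.

2.03 GB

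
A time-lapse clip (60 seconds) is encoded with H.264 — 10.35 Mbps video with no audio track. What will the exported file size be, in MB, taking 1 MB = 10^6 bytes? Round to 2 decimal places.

Total bitrate: 10.35 Mbps.
Stream data: 10.350 Mbps × 60 s = 621.0 Mb.
621.0 Mb ÷ 8 = 77.62 MB → 77.62 MB.

77.63 MB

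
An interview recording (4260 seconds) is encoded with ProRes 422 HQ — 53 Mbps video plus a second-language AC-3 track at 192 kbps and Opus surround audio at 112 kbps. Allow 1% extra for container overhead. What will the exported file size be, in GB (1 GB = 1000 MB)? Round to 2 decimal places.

28.67 GB

Audio total: 192 + 112 = 304 kbps = 0.304 Mbps.
Total bitrate: 53 + 0.304 = 53.304 Mbps.
Stream data: 53.304 Mbps × 4260 s = 227075.0 Mb.
With 1% container overhead: ×1.01.
229,346 Mb ÷ 8 = 28,668 MB → 28.67 GB.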